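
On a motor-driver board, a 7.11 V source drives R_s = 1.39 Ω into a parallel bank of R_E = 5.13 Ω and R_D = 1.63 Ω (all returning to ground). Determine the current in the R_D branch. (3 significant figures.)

I ≈ 2.05 A

Combine the parallel branches: R_p = (1/5.13 + 1/1.63)⁻¹ = 1.237 Ω.
Node voltage V_A = V_s · R_p/(R_s + R_p) = 7.11 × 0.4709 = 3.348 V.
I(R_D) = V_A / R_D = 3.348/1.63 = 2.054 A.
(Equivalently: I_total = 2.707 A, then current-divider fraction G_k/ΣG = 0.7589.)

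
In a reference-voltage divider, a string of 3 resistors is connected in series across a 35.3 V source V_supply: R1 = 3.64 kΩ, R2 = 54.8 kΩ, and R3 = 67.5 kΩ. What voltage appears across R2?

ΣR = 3.64 + 54.8 + 67.5 = 125.9 kΩ.
V = V_supply · R/ΣR = 35.3 × 0.4351 = 15.36 V.

V ≈ 15.4 V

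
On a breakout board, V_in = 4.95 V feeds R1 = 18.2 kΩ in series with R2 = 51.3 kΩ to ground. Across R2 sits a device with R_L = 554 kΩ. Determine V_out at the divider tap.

V_out ≈ 3.57 V

R2 ‖ R_L = (51.3 × 554)/(51.3 + 554) = 46.95 kΩ.
Now apply the divider: V_out = 4.95 × 0.7207 = 3.567 V.
(Unloaded it would be 3.65 V; the load pulls it down.)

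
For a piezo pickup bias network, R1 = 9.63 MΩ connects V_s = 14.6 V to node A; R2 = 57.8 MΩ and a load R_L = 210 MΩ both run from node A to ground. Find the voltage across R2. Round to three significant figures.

V_out ≈ 12.0 V

First combine the lower leg with the load: R2 ‖ R_L = 45.32 MΩ.
Then V_out = V_s · R2'/(R1 + R2') = 14.6 × 45.32/54.95 = 12.04 V.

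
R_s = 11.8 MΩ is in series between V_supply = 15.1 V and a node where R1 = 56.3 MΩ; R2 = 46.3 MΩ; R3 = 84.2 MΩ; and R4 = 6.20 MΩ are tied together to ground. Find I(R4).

I ≈ 0.694 µA

Equivalent of the parallel group: R_p = 4.705 MΩ.
Node voltage V_A = V_supply · R_p/(R_s + R_p) = 15.1 × 0.2851 = 4.305 V.
Branch current I = V_A/R4 = 4.305/6.20 = 0.6943 µA.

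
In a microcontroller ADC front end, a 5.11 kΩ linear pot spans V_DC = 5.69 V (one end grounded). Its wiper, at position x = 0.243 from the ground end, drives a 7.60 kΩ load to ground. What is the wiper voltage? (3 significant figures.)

Split the track: R_lower = x·R_p = 1.242 kΩ, R_upper = (1−x)·R_p = 3.868 kΩ.
Lower segment in parallel with the load: 1.242 ‖ 7.60 = 1.067 kΩ.
Then V_out = V_DC · 1.067/(3.868 + 1.067) = 1.230 V.

V_out ≈ 1.23 V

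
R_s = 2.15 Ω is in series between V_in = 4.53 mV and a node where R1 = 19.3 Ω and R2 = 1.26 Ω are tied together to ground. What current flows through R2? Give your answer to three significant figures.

I ≈ 1.28 mA

Combine the parallel branches: R_p = (1/19.3 + 1/1.26)⁻¹ = 1.183 Ω.
V_A = 4.53 × 1.183/3.333 = 1.608 mV.
I(R2) = V_A / R2 = 1.608/1.26 = 1.276 mA.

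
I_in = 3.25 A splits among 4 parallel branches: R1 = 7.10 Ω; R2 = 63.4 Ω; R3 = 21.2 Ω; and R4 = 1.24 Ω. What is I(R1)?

Conductances: ΣG = 1/7.10 + 1/63.4 + 1/21.2 + 1/1.24 = 1.010 (1/Ω).
R1 takes the fraction G_k/ΣG = 0.1408/1.010 = 0.1394, so I = 3.25 × 0.1394 = 0.4531 A.

I ≈ 0.453 A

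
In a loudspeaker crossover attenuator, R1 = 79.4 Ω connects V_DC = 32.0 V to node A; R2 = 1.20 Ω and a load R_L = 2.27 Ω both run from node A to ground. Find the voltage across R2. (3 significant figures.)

First combine the lower leg with the load: R2 ‖ R_L = 0.7850 Ω.
Then V_out = V_DC · R2'/(R1 + R2') = 32.0 × 0.7850/80.19 = 0.3133 V.

V_out ≈ 0.313 V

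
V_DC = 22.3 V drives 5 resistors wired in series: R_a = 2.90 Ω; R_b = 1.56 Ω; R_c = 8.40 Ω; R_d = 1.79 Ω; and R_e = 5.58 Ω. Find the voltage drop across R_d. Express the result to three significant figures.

Series total: ΣR = 2.90 + 1.56 + 8.40 + 1.79 + 5.58 = 20.23 Ω.
By the voltage-divider rule, V = 22.3 × 1.790/20.23 = 1.973 V.

V ≈ 1.97 V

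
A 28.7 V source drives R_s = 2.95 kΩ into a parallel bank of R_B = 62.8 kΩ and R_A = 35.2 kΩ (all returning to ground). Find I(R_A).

I ≈ 0.721 mA

Equivalent of the parallel group: R_p = 22.56 kΩ.
V_A = 28.7 × 22.56/25.51 = 25.38 V.
Branch current I = V_A/R_A = 25.38/35.2 = 0.7210 mA.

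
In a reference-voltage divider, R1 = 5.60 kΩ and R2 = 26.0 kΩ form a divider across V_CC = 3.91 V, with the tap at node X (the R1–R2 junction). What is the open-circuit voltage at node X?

V_th is the unloaded tap voltage: V_CC · R2/(R1+R2) = 3.91 × 0.8228 = 3.217 V.

V_th ≈ 3.22 V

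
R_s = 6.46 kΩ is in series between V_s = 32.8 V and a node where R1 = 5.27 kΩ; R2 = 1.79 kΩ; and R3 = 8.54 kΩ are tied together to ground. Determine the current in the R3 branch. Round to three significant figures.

I ≈ 0.583 mA

Combine the parallel branches: R_p = (1/5.27 + 1/1.79 + 1/8.54)⁻¹ = 1.155 kΩ.
Node voltage V_A = V_s · R_p/(R_s + R_p) = 32.8 × 0.1517 = 4.976 V.
I(R3) = V_A / R3 = 4.976/8.54 = 0.5827 mA.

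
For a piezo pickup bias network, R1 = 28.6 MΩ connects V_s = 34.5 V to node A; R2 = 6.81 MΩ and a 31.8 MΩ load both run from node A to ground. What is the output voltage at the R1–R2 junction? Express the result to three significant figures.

R2 ‖ R_L = (6.81 × 31.8)/(6.81 + 31.8) = 5.609 MΩ.
Voltage divider with the loaded lower leg: V_out = 34.5 × 5.609/(28.6 + 5.609) = 34.5 × 0.1640 = 5.657 V.

V_out ≈ 5.66 V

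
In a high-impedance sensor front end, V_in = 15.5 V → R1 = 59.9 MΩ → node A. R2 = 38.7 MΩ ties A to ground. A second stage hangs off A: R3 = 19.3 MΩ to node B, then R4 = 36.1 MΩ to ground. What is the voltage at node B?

Node A sees R2 in parallel with the series input of stage 2, R3 + R4 = 55.40 MΩ.
R2 ‖ (R3+R4) = 22.78 MΩ.
First divider: V_A = V_in · 22.78/(59.9 + 22.78) = 4.271 V.
V_B = V_A × 0.6516 = 2.783 V.

V_B ≈ 2.78 V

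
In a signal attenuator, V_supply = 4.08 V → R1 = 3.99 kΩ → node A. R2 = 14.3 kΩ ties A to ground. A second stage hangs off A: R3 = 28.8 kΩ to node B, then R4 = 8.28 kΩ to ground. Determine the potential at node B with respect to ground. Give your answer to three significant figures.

V_B ≈ 0.657 V

Node A sees R2 in parallel with the series input of stage 2, R3 + R4 = 37.08 kΩ.
Effective lower resistance at A: R2 ‖ 37.08 = 10.32 kΩ.
V_A = 4.08 × 10.32/(3.99 + 10.32) = 2.942 V.
V_B = V_A × 0.2233 = 0.6570 V.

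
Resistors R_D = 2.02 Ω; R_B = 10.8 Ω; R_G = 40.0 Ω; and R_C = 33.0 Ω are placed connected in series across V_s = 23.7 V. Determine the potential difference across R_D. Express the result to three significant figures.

Series total: ΣR = 2.02 + 10.8 + 40.0 + 33.0 = 85.82 Ω.
By the voltage-divider rule, V = 23.7 × 2.020/85.82 = 0.5578 V.

V ≈ 0.558 V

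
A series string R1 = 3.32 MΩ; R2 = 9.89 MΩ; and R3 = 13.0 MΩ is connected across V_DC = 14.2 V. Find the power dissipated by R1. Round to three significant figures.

ΣR = 26.21 MΩ → I = 14.2/26.21 = 0.5418 µA.
V(R1) = I·R = 1.799 V; P = V·I = 1.799 × 0.5418 = 0.9745 µW.

P ≈ 0.974 µW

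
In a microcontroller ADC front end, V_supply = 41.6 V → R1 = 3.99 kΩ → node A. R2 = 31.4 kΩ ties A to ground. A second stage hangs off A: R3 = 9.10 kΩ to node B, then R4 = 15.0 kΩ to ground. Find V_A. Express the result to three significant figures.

V_A ≈ 32.2 V

The second stage (R3 + R4 = 24.10 kΩ) loads node A in parallel with R2.
Effective lower resistance at A: R2 ‖ 24.10 = 13.63 kΩ.
First divider: V_A = V_supply · 13.63/(3.99 + 13.63) = 32.18 V.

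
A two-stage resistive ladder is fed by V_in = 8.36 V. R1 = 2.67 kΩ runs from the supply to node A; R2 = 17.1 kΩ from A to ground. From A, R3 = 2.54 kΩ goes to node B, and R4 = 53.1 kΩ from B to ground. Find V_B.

Node A sees R2 in parallel with the series input of stage 2, R3 + R4 = 55.64 kΩ.
Effective lower resistance at A: R2 ‖ 55.64 = 13.08 kΩ.
First divider: V_A = V_in · 13.08/(2.67 + 13.08) = 6.943 V.
V_B = V_A × 0.9543 = 6.626 V.

V_B ≈ 6.63 V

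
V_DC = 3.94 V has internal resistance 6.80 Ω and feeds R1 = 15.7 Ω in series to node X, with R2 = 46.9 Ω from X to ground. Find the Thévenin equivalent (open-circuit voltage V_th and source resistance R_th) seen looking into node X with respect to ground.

R1' = 6.80 + 15.7 = 22.50 Ω (source resistance + R1).
V_th is the unloaded tap voltage: V_DC · R2/(R1'+R2) = 3.94 × 0.6758 = 2.663 V.
With V_DC suppressed (replaced by a short), R_th = R1' ‖ R2 = (22.50 × 46.9)/(22.50 + 46.9) = 15.21 Ω.

V_th ≈ 2.66 V, R_th ≈ 15.2 Ω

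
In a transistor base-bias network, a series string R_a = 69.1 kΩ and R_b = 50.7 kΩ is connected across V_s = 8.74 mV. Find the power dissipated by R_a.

P ≈ 0.368 nW

ΣR = 119.8 kΩ → I = 8.74/119.8 = 0.07295 µA.
P = I²R = 0.005322 × 69.1 = 0.3678 nW.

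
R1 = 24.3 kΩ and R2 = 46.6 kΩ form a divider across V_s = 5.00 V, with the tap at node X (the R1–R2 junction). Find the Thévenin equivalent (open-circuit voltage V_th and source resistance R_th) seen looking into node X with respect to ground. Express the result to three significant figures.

With X open, the divider is unloaded: V_th = 5.00 × 46.6/70.90 = 3.286 V.
Looking into X with the source shorted: R_th = R1·R2/(R1+R2) = 24.30 × 46.6/70.90 = 15.97 kΩ.

V_th ≈ 3.29 V, R_th ≈ 16.0 kΩ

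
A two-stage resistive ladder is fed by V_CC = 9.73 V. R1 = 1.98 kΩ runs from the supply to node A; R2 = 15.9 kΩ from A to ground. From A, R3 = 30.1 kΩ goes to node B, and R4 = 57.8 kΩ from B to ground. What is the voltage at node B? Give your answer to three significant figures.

V_B ≈ 5.58 V

Node A sees R2 in parallel with the series input of stage 2, R3 + R4 = 87.90 kΩ.
Effective lower resistance at A: R2 ‖ 87.90 = 13.46 kΩ.
V_A = 9.73 × 13.46/(1.98 + 13.46) = 8.483 V.
V_B = V_A × 0.6576 = 5.578 V.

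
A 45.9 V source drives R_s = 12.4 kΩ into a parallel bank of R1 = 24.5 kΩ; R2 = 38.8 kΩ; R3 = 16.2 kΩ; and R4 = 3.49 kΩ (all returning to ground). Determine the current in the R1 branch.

I ≈ 0.305 mA

Equivalent of the parallel group: R_p = 2.411 kΩ.
V_A by voltage divider: V_A = 45.9 × 2.411/(12.4 + 2.411) = 7.471 V.
Branch current I = V_A/R1 = 7.471/24.5 = 0.3049 mA.
(Equivalently: I_total = 3.099 mA, then current-divider fraction G_k/ΣG = 0.09839.)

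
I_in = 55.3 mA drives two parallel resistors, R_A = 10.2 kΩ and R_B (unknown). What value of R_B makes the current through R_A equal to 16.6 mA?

In a two-way split, I_A/I_in = R_B/(R_A + R_B).
With f = 0.3002, R_B = R_A · f/(1−f) = 10.2 × 0.4289 = 4.375 kΩ.

R_B ≈ 4.38 kΩ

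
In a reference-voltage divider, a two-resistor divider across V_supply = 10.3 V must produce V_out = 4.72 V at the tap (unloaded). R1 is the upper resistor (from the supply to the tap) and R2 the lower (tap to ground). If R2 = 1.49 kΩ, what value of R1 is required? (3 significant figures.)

Required fraction k = V_out/V_supply = 0.4583.
R1 = R2·(1/k − 1) = 1.49 × 1.182 = 1.761 kΩ.

R1 ≈ 1.76 kΩ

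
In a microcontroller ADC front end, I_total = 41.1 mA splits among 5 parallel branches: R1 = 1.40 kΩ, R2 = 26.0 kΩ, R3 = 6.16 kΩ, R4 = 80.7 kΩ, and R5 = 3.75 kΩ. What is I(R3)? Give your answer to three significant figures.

Total conductance ΣG = 1/1.40 + 1/26.0 + 1/6.16 + 1/80.7 + 1/3.75 = 1.194 (units of 1/kΩ).
R3 takes the fraction G_k/ΣG = 0.1623/1.194 = 0.1359, so I = 41.1 × 0.1359 = 5.587 mA.

I ≈ 5.59 mA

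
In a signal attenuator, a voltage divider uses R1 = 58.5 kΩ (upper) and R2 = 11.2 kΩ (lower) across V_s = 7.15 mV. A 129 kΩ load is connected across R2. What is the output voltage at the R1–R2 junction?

V_out ≈ 1.07 mV

R2 ‖ R_L = (11.2 × 129)/(11.2 + 129) = 10.31 kΩ.
Voltage divider with the loaded lower leg: V_out = 7.15 × 10.31/(58.5 + 10.31) = 7.15 × 0.1498 = 1.071 mV.
(Unloaded it would be 1.15 mV; the load pulls it down.)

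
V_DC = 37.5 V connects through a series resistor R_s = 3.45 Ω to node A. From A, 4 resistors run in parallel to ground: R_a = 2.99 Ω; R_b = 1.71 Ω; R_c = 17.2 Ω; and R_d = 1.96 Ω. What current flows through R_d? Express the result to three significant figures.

Equivalent of the parallel group: R_p = 0.6722 Ω.
Node voltage V_A = V_DC · R_p/(R_s + R_p) = 37.5 × 0.1631 = 6.115 V.
Branch current I = V_A/R_d = 6.115/1.96 = 3.120 A.

I ≈ 3.12 A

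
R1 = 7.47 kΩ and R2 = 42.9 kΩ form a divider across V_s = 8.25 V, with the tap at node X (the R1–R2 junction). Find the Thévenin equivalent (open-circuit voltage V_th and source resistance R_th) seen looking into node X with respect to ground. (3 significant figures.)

Open-circuit (no load on X): V_th = V_s · R2/(R1 + R2) = 8.25 × 42.9/(7.470 + 42.9) = 7.027 V.
Looking into X with the source shorted: R_th = R1·R2/(R1+R2) = 7.470 × 42.9/50.37 = 6.362 kΩ.

V_th ≈ 7.03 V, R_th ≈ 6.36 kΩ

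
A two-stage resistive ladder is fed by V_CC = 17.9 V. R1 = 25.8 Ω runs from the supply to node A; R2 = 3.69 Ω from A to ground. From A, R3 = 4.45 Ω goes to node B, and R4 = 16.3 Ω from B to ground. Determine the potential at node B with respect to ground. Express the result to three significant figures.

V_B ≈ 1.52 V

Node A sees R2 in parallel with the series input of stage 2, R3 + R4 = 20.75 Ω.
Effective lower resistance at A: R2 ‖ 20.75 = 3.133 Ω.
So V_A = 17.9 × 0.1083 = 1.938 V.
V_B = V_A × 0.7855 = 1.523 V.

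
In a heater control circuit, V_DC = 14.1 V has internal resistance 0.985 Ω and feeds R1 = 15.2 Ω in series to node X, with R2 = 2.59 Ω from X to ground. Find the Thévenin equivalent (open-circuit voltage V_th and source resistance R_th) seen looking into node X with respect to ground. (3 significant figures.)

V_th ≈ 1.95 V, R_th ≈ 2.23 Ω

R1' = 0.985 + 15.2 = 16.18 Ω (source resistance + R1).
V_th is the unloaded tap voltage: V_DC · R2/(R1'+R2) = 14.1 × 0.1379 = 1.945 V.
With V_DC suppressed (replaced by a short), R_th = R1' ‖ R2 = (16.18 × 2.59)/(16.18 + 2.59) = 2.233 Ω.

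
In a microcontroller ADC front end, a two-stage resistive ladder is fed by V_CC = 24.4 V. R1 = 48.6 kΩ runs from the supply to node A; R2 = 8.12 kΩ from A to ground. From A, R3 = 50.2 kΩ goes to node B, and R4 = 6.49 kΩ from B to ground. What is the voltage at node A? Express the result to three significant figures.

V_A ≈ 3.11 V

Node A sees R2 in parallel with the series input of stage 2, R3 + R4 = 56.69 kΩ.
R2 ‖ (R3+R4) = 7.103 kΩ.
So V_A = 24.4 × 0.1275 = 3.111 V.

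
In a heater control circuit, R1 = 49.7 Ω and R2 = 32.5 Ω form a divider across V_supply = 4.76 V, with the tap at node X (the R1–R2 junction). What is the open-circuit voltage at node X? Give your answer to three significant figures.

V_th ≈ 1.88 V

Open-circuit (no load on X): V_th = V_supply · R2/(R1 + R2) = 4.76 × 32.5/(49.70 + 32.5) = 1.882 V.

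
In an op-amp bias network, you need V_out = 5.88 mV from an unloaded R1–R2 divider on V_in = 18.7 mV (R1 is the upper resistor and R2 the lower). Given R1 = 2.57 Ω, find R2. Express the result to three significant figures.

R2 ≈ 1.18 Ω

The divider ratio is R2/(R1+R2) = 5.88/18.7 = 0.3144.
So R2 = R1 · V_out/(V_in − V_out) = 2.57 × 5.88/(18.7 − 5.88) = 2.57 × 0.4587 = 1.179 Ω.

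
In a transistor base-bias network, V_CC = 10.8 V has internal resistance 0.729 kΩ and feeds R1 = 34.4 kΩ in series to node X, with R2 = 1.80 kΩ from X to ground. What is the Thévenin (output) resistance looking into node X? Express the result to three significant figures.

R_th ≈ 1.71 kΩ

R1' = 0.729 + 34.4 = 35.13 kΩ (source resistance + R1).
Looking into X with the source shorted: R_th = R1'·R2/(R1'+R2) = 35.13 × 1.80/36.93 = 1.712 kΩ.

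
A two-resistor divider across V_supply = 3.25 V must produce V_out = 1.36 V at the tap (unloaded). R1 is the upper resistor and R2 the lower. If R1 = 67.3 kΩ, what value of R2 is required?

R2 ≈ 48.4 kΩ

Required fraction k = V_out/V_supply = 0.4185.
So R2 = R1 · V_out/(V_supply − V_out) = 67.3 × 1.36/(3.25 − 1.36) = 67.3 × 0.7196 = 48.43 kΩ.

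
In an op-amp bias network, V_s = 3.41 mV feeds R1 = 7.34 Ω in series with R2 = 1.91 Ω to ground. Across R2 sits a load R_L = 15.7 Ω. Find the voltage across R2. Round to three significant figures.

V_out ≈ 0.642 mV

R2 ‖ R_L = (1.91 × 15.7)/(1.91 + 15.7) = 1.703 Ω.
Then V_out = V_s · R2'/(R1 + R2') = 3.41 × 1.703/9.043 = 0.6421 mV.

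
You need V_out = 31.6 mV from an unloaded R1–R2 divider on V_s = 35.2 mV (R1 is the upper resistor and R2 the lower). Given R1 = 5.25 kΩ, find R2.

R2 ≈ 46.1 kΩ

V_out/V_s = R2/(R1+R2) = 0.8977.
R2 = R1 · 0.8977/(1 − 0.8977) = 46.08 kΩ.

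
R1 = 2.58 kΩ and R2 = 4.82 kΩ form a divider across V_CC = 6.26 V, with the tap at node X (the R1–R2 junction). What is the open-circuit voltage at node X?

V_th ≈ 4.08 V

Open-circuit (no load on X): V_th = V_CC · R2/(R1 + R2) = 6.26 × 4.82/(2.580 + 4.82) = 4.077 V.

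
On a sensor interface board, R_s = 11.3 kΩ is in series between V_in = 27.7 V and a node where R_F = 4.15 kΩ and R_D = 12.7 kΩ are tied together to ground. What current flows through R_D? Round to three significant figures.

Parallel bank: R_p = 1/(1/4.15 + 1/12.7) = 3.128 kΩ.
V_A by voltage divider: V_A = 27.7 × 3.128/(11.3 + 3.128) = 6.005 V.
I(R_D) = V_A / R_D = 6.005/12.7 = 0.4729 mA.
(Equivalently: I_total = 1.920 mA, then current-divider fraction G_k/ΣG = 0.2463.)

I ≈ 0.473 mA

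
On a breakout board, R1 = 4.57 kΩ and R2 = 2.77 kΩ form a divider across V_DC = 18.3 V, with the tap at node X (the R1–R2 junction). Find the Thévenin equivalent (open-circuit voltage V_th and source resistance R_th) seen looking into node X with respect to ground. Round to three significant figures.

V_th ≈ 6.91 V, R_th ≈ 1.72 kΩ

With X open, the divider is unloaded: V_th = 18.3 × 2.77/7.340 = 6.906 V.
Looking into X with the source shorted: R_th = R1·R2/(R1+R2) = 4.570 × 2.77/7.340 = 1.725 kΩ.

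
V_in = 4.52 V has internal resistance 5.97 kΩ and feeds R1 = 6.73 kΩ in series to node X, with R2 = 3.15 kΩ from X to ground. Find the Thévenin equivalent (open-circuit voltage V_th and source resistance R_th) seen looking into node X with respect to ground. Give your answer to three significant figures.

V_th ≈ 0.898 V, R_th ≈ 2.52 kΩ

R1' = 5.97 + 6.73 = 12.70 kΩ (source resistance + R1).
With X open, the divider is unloaded: V_th = 4.52 × 3.15/15.85 = 0.8983 V.
With V_in suppressed (replaced by a short), R_th = R1' ‖ R2 = (12.70 × 3.15)/(12.70 + 3.15) = 2.524 kΩ.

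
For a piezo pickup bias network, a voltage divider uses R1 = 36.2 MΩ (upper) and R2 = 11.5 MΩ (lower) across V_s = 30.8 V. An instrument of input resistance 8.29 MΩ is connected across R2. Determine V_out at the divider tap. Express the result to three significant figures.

V_out ≈ 3.62 V

The load sits in parallel with R2, giving an effective lower resistance R2' = R2·R_L/(R2+R_L) = 4.817 MΩ.
Now apply the divider: V_out = 30.8 × 0.1174 = 3.617 V.
(Unloaded it would be 7.43 V; the load pulls it down.)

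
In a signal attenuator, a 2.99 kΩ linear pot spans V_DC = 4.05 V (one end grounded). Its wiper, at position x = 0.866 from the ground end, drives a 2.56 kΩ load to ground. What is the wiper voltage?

Split the track: R_lower = x·R_p = 2.589 kΩ, R_upper = (1−x)·R_p = 0.4007 kΩ.
Lower segment in parallel with the load: 2.589 ‖ 2.56 = 1.287 kΩ.
V_out = 4.05 × 1.287/(0.4007 + 1.287) = 3.089 V.

V_out ≈ 3.09 V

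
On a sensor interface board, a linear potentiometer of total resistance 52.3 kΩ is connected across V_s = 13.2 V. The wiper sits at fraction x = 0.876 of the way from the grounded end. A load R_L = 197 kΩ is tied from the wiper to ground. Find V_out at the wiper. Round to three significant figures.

Split the track: R_lower = x·R_p = 45.81 kΩ, R_upper = (1−x)·R_p = 6.485 kΩ.
(x·R_p) ‖ R_L = 37.17 kΩ.
V_out = 13.2 × 37.17/(6.485 + 37.17) = 11.24 V.
(Unloaded: V_out = x·V_s = 11.6 V.)

V_out ≈ 11.2 V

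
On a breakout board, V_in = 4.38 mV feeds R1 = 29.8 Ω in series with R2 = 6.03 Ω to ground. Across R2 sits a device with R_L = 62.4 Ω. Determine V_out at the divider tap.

V_out ≈ 0.682 mV

First combine the lower leg with the load: R2 ‖ R_L = 5.499 Ω.
Voltage divider with the loaded lower leg: V_out = 4.38 × 5.499/(29.8 + 5.499) = 4.38 × 0.1558 = 0.6823 mV.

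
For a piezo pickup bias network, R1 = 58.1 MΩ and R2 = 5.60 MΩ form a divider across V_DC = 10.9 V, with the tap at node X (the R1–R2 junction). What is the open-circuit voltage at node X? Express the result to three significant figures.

V_th ≈ 0.958 V

Open-circuit (no load on X): V_th = V_DC · R2/(R1 + R2) = 10.9 × 5.60/(58.10 + 5.60) = 0.9582 V.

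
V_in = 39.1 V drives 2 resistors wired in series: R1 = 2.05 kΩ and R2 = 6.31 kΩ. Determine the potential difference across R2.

V ≈ 29.5 V

ΣR = 2.05 + 6.31 = 8.360 kΩ.
By the voltage-divider rule, V = 39.1 × 6.310/8.360 = 29.51 V.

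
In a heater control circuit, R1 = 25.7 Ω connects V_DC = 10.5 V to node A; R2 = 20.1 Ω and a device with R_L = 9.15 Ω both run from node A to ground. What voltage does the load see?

V_out ≈ 2.06 V

The load sits in parallel with R2, giving an effective lower resistance R2' = R2·R_L/(R2+R_L) = 6.288 Ω.
Voltage divider with the loaded lower leg: V_out = 10.5 × 6.288/(25.7 + 6.288) = 10.5 × 0.1966 = 2.064 V.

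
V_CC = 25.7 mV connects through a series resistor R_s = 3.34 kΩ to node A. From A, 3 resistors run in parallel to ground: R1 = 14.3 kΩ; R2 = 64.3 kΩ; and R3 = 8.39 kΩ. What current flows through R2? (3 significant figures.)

I ≈ 0.237 µA

Combine the parallel branches: R_p = (1/14.3 + 1/64.3 + 1/8.39)⁻¹ = 4.886 kΩ.
V_A by voltage divider: V_A = 25.7 × 4.886/(3.34 + 4.886) = 15.26 mV.
I(R2) = V_A / R2 = 15.26/64.3 = 0.2374 µA.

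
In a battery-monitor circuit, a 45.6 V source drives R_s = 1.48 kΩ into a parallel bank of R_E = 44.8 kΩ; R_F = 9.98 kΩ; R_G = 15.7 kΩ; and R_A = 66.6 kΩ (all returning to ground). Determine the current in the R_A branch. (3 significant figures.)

I ≈ 0.528 mA

Equivalent of the parallel group: R_p = 4.969 kΩ.
Node voltage V_A = V_DC · R_p/(R_s + R_p) = 45.6 × 0.7705 = 35.14 V.
Branch current I = V_A/R_A = 35.14/66.6 = 0.5276 mA.
(Check via current divider: I_total = 7.070 mA; share G_k/ΣG = 0.07462 → same result.)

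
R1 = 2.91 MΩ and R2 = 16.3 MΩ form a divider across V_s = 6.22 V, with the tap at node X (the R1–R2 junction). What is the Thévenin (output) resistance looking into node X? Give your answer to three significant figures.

With V_s suppressed (replaced by a short), R_th = R1 ‖ R2 = (2.910 × 16.3)/(2.910 + 16.3) = 2.469 MΩ.

R_th ≈ 2.47 MΩ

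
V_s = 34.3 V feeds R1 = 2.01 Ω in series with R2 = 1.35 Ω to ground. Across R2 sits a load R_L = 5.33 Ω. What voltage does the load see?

V_out ≈ 12.0 V

First combine the lower leg with the load: R2 ‖ R_L = 1.077 Ω.
Voltage divider with the loaded lower leg: V_out = 34.3 × 1.077/(2.01 + 1.077) = 34.3 × 0.3489 = 11.97 V.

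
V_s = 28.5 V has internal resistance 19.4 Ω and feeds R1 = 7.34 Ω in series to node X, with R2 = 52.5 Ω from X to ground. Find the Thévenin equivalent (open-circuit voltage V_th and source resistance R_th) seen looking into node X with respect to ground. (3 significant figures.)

V_th ≈ 18.9 V, R_th ≈ 17.7 Ω

R1' = 19.4 + 7.34 = 26.74 Ω (source resistance + R1).
Open-circuit (no load on X): V_th = V_s · R2/(R1' + R2) = 28.5 × 52.5/(26.74 + 52.5) = 18.88 V.
Looking into X with the source shorted: R_th = R1'·R2/(R1'+R2) = 26.74 × 52.5/79.24 = 17.72 Ω.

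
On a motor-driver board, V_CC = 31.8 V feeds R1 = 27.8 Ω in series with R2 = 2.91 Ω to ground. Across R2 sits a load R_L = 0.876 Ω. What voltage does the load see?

V_out ≈ 0.752 V

First combine the lower leg with the load: R2 ‖ R_L = 0.6733 Ω.
Voltage divider with the loaded lower leg: V_out = 31.8 × 0.6733/(27.8 + 0.6733) = 31.8 × 0.02365 = 0.7520 V.
(Unloaded it would be 3.01 V; the load pulls it down.)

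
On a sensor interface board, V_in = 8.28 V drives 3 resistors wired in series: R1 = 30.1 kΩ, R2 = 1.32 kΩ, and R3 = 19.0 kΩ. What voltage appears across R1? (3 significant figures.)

Total series resistance ΣR = 30.1 + 1.32 + 19.0 = 50.42 kΩ.
By the voltage-divider rule, V = 8.28 × 30.10/50.42 = 4.943 V.

V ≈ 4.94 V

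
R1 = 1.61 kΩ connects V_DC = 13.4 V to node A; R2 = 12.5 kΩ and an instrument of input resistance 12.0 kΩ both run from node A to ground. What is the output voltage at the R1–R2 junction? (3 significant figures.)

V_out ≈ 10.6 V

R2 ‖ R_L = (12.5 × 12.0)/(12.5 + 12.0) = 6.122 kΩ.
Voltage divider with the loaded lower leg: V_out = 13.4 × 6.122/(1.61 + 6.122) = 13.4 × 0.7918 = 10.61 V.
(Unloaded it would be 11.9 V; the load pulls it down.)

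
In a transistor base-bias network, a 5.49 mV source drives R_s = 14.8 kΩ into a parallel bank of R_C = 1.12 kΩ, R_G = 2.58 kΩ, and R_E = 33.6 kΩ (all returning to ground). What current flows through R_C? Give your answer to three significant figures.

Equivalent of the parallel group: R_p = 0.7632 kΩ.
V_A = 5.49 × 0.7632/15.56 = 0.2692 mV.
Branch current I = V_A/R_C = 0.2692/1.12 = 0.2404 µA.

I ≈ 0.240 µA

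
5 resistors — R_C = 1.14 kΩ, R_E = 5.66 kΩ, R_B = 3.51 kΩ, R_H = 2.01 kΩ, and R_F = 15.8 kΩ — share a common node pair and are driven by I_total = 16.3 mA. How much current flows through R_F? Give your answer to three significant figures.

Total conductance ΣG = 1/1.14 + 1/5.66 + 1/3.51 + 1/2.01 + 1/15.8 = 1.900 (units of 1/kΩ).
Current divider: I(R_F) = I_total · G_k/ΣG = 16.3 × (0.06329/1.900) = 16.3 × 0.03332 = 0.5431 mA.

I ≈ 0.543 mA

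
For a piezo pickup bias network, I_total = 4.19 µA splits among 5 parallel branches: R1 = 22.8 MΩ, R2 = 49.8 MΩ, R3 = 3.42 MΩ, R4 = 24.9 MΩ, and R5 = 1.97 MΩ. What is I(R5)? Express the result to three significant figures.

I ≈ 2.35 µA

Total conductance ΣG = 1/22.8 + 1/49.8 + 1/3.42 + 1/24.9 + 1/1.97 = 0.9041 (units of 1/MΩ).
R5 takes the fraction G_k/ΣG = 0.5076/0.9041 = 0.5615, so I = 4.19 × 0.5615 = 2.352 µA.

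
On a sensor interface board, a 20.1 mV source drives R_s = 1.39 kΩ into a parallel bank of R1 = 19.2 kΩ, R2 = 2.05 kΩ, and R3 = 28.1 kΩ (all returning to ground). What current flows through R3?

I ≈ 0.397 µA

Parallel bank: R_p = 1/(1/19.2 + 1/2.05 + 1/28.1) = 1.738 kΩ.
V_A = 20.1 × 1.738/3.128 = 11.17 mV.
I(R3) = V_A / R3 = 11.17/28.1 = 0.3974 µA.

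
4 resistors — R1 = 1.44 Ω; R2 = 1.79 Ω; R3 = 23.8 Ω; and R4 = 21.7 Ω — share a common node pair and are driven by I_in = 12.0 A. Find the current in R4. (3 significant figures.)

I ≈ 0.412 A

ΣG = 1/1.44 + 1/1.79 + 1/23.8 + 1/21.7 = 1.341.
R4 takes the fraction G_k/ΣG = 0.04608/1.341 = 0.03436, so I = 12.0 × 0.03436 = 0.4123 A.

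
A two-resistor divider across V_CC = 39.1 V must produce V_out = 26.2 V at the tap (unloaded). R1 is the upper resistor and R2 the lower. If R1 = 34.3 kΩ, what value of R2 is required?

R2 ≈ 69.7 kΩ

The divider ratio is R2/(R1+R2) = 26.2/39.1 = 0.6701.
Rearranging, R2 = R1·k/(1−k) = 34.3 × 2.031 = 69.66 kΩ.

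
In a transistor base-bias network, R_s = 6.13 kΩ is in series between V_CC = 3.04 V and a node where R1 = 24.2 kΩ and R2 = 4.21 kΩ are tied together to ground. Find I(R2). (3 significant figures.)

I ≈ 0.267 mA

Equivalent of the parallel group: R_p = 3.586 kΩ.
Node voltage V_A = V_CC · R_p/(R_s + R_p) = 3.04 × 0.3691 = 1.122 V.
I(R2) = V_A / R2 = 1.122/4.21 = 0.2665 mA.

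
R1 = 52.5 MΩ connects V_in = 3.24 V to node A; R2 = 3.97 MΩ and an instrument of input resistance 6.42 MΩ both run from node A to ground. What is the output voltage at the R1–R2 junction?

V_out ≈ 0.145 V

R2 ‖ R_L = (3.97 × 6.42)/(3.97 + 6.42) = 2.453 MΩ.
Now apply the divider: V_out = 3.24 × 0.04464 = 0.1446 V.
(Unloaded it would be 0.228 V; the load pulls it down.)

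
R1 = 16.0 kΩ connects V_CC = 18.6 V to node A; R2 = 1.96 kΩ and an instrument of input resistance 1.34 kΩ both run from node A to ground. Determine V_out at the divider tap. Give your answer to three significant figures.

R2 ‖ R_L = (1.96 × 1.34)/(1.96 + 1.34) = 0.7959 kΩ.
Voltage divider with the loaded lower leg: V_out = 18.6 × 0.7959/(16.0 + 0.7959) = 18.6 × 0.04739 = 0.8814 V.
(Unloaded it would be 2.03 V; the load pulls it down.)

V_out ≈ 0.881 V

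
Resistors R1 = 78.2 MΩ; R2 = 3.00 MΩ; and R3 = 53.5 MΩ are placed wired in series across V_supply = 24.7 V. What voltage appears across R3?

ΣR = 78.2 + 3.00 + 53.5 = 134.7 MΩ.
V = V_supply · R/ΣR = 24.7 × 0.3972 = 9.810 V.

V ≈ 9.81 V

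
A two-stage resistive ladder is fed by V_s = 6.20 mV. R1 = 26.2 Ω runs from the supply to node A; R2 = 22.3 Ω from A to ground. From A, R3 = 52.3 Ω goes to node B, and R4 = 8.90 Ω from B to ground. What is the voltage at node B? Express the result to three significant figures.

Node A sees R2 in parallel with the series input of stage 2, R3 + R4 = 61.20 Ω.
R2 ‖ (R3+R4) = 16.34 Ω.
V_A = 6.20 × 16.34/(26.2 + 16.34) = 2.382 mV.
V_B = V_A × 0.1454 = 0.3464 mV.

V_B ≈ 0.346 mV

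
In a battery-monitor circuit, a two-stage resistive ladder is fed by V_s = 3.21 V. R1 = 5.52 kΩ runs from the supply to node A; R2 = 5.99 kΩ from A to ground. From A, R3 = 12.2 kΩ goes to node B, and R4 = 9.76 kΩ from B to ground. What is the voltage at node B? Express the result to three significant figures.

Looking into the second stage from A: R3 + R4 = 21.96 kΩ appears in parallel with R2.
R2 ‖ (R3+R4) = 4.706 kΩ.
So V_A = 3.21 × 0.4602 = 1.477 V.
Stage 2 is unloaded, so V_B = V_A · R4/(R3+R4) = 1.477 × 9.76/21.96 = 0.6566 V.

V_B ≈ 0.657 V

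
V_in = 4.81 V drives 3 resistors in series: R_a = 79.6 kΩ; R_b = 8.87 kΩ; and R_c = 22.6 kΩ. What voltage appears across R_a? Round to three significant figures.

ΣR = 79.6 + 8.87 + 22.6 = 111.1 kΩ.
V = V_in · R/ΣR = 4.81 × 0.7167 = 3.447 V.

V ≈ 3.45 V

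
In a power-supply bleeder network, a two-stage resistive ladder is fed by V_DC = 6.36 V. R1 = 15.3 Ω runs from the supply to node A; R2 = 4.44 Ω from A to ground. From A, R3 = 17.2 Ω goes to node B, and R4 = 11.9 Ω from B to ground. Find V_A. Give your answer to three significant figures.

The second stage (R3 + R4 = 29.10 Ω) loads node A in parallel with R2.
Effective lower resistance at A: R2 ‖ 29.10 = 3.852 Ω.
So V_A = 6.36 × 0.2011 = 1.279 V.

V_A ≈ 1.28 V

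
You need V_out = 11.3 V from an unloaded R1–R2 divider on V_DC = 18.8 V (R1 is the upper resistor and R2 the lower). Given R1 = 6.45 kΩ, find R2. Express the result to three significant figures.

R2 ≈ 9.72 kΩ

V_out/V_DC = R2/(R1+R2) = 0.6011.
R2 = R1 · 0.6011/(1 − 0.6011) = 9.718 kΩ.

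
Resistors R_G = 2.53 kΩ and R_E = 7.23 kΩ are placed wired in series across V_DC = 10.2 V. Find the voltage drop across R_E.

ΣR = 2.53 + 7.23 = 9.760 kΩ.
By the voltage-divider rule, V = 10.2 × 7.230/9.760 = 7.556 V.

V ≈ 7.56 V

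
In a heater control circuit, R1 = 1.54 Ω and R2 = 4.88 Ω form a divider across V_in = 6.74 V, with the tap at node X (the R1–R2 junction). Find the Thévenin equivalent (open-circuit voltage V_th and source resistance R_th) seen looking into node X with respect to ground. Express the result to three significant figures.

V_th ≈ 5.12 V, R_th ≈ 1.17 Ω

With X open, the divider is unloaded: V_th = 6.74 × 4.88/6.420 = 5.123 V.
Looking into X with the source shorted: R_th = R1·R2/(R1+R2) = 1.540 × 4.88/6.420 = 1.171 Ω.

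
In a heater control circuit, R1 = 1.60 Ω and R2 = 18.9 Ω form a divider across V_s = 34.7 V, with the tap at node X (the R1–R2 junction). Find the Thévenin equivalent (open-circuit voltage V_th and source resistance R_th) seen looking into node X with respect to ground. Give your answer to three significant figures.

V_th ≈ 32.0 V, R_th ≈ 1.48 Ω

Open-circuit (no load on X): V_th = V_s · R2/(R1 + R2) = 34.7 × 18.9/(1.600 + 18.9) = 31.99 V.
Zeroing V_s shorts the top of R1 to ground, so R_th = R1 ‖ R2 = 1.475 Ω.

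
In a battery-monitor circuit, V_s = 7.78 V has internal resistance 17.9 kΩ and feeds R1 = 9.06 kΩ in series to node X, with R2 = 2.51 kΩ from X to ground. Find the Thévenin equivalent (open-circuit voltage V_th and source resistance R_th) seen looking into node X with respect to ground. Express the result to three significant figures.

V_th ≈ 0.663 V, R_th ≈ 2.30 kΩ

R1' = 17.9 + 9.06 = 26.96 kΩ (source resistance + R1).
With X open, the divider is unloaded: V_th = 7.78 × 2.51/29.47 = 0.6626 V.
Looking into X with the source shorted: R_th = R1'·R2/(R1'+R2) = 26.96 × 2.51/29.47 = 2.296 kΩ.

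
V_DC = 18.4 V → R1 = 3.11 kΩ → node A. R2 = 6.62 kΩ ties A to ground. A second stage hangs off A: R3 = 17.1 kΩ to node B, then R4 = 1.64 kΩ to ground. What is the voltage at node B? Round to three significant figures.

V_B ≈ 0.984 V

The second stage (R3 + R4 = 18.74 kΩ) loads node A in parallel with R2.
R2 ‖ (R3+R4) = 4.892 kΩ.
First divider: V_A = V_DC · 4.892/(3.11 + 4.892) = 11.25 V.
Stage 2 is unloaded, so V_B = V_A · R4/(R3+R4) = 11.25 × 1.64/18.74 = 0.9844 V.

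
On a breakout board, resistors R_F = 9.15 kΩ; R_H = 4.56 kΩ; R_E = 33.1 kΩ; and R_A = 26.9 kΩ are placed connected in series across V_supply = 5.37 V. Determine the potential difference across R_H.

ΣR = 9.15 + 4.56 + 33.1 + 26.9 = 73.71 kΩ.
V = V_supply · R/ΣR = 5.37 × 0.06186 = 0.3322 V.

V ≈ 0.332 V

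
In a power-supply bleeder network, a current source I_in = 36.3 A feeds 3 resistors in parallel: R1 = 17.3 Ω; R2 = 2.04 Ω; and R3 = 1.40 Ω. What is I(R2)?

I ≈ 14.1 A

Conductances: ΣG = 1/17.3 + 1/2.04 + 1/1.40 = 1.262 (1/Ω).
Current divider: I(R2) = I_in · G_k/ΣG = 36.3 × (0.4902/1.262) = 36.3 × 0.3883 = 14.10 A.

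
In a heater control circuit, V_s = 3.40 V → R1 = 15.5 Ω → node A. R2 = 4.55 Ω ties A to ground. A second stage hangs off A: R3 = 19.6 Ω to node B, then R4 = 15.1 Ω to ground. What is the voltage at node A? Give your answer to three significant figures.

V_A ≈ 0.701 V

Node A sees R2 in parallel with the series input of stage 2, R3 + R4 = 34.70 Ω.
R2 ‖ (R3+R4) = 4.023 Ω.
V_A = 3.40 × 4.023/(15.5 + 4.023) = 0.7006 V.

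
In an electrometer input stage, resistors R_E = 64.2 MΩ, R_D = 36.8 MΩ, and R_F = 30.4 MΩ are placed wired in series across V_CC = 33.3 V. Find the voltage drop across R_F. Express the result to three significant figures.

Total series resistance ΣR = 64.2 + 36.8 + 30.4 = 131.4 MΩ.
V = V_CC · R/ΣR = 33.3 × 0.2314 = 7.704 V.

V ≈ 7.70 V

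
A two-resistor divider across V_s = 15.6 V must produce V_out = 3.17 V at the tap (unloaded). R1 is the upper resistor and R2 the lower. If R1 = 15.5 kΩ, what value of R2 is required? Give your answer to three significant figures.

V_out/V_s = R2/(R1+R2) = 0.2032.
So R2 = R1 · V_out/(V_s − V_out) = 15.5 × 3.17/(15.6 − 3.17) = 15.5 × 0.2550 = 3.953 kΩ.

R2 ≈ 3.95 kΩ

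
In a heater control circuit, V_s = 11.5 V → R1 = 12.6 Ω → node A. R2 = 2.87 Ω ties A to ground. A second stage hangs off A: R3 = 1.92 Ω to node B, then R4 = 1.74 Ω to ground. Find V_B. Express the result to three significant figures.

Node A sees R2 in parallel with the series input of stage 2, R3 + R4 = 3.660 Ω.
Effective lower resistance at A: R2 ‖ 3.660 = 1.609 Ω.
So V_A = 11.5 × 0.1132 = 1.302 V.
Stage 2 is unloaded, so V_B = V_A · R4/(R3+R4) = 1.302 × 1.74/3.660 = 0.6190 V.

V_B ≈ 0.619 V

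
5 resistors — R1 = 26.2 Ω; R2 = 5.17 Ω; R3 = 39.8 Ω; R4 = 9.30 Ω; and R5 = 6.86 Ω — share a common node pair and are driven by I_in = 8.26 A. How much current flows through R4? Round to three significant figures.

Conductances: ΣG = 1/26.2 + 1/5.17 + 1/39.8 + 1/9.30 + 1/6.86 = 0.5100 (1/Ω).
Current divider: I(R4) = I_in · G_k/ΣG = 8.26 × (0.1075/0.5100) = 8.26 × 0.2108 = 1.741 A.

I ≈ 1.74 A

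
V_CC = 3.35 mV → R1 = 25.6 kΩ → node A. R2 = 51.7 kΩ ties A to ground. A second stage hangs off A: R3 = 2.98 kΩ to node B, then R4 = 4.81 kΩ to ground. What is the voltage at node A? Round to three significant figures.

V_A ≈ 0.701 mV

Looking into the second stage from A: R3 + R4 = 7.790 kΩ appears in parallel with R2.
Effective lower resistance at A: R2 ‖ 7.790 = 6.770 kΩ.
V_A = 3.35 × 6.770/(25.6 + 6.770) = 0.7006 mV.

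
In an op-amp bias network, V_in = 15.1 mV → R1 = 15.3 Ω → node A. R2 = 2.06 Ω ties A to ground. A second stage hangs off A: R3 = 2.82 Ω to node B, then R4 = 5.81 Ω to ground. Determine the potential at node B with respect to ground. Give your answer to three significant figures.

Looking into the second stage from A: R3 + R4 = 8.630 Ω appears in parallel with R2.
R2 ‖ (R3+R4) = 1.663 Ω.
First divider: V_A = V_in · 1.663/(15.3 + 1.663) = 1.480 mV.
Then the unloaded second divider: V_B = V_A × R4/(R3+R4) = 1.480 × 0.6732 = 0.9966 mV.

V_B ≈ 0.997 mV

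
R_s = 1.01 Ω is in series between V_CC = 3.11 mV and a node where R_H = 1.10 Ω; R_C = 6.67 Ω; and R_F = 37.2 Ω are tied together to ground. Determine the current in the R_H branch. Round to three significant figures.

I ≈ 1.35 mA

Equivalent of the parallel group: R_p = 0.9209 Ω.
Node voltage V_A = V_CC · R_p/(R_s + R_p) = 3.11 × 0.4769 = 1.483 mV.
Branch current I = V_A/R_H = 1.483/1.10 = 1.348 mA.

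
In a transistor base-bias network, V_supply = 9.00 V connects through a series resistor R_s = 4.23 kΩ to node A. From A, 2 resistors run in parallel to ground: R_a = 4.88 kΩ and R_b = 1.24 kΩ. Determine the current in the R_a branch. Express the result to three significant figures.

Equivalent of the parallel group: R_p = 0.9888 kΩ.
V_A by voltage divider: V_A = 9.00 × 0.9888/(4.23 + 0.9888) = 1.705 V.
Branch current I = V_A/R_a = 1.705/4.88 = 0.3494 mA.

I ≈ 0.349 mA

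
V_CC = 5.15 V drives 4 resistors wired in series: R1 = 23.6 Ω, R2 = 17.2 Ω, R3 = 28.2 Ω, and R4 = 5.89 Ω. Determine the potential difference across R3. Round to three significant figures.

V ≈ 1.94 V

Total series resistance ΣR = 23.6 + 17.2 + 28.2 + 5.89 = 74.89 Ω.
Voltage divider: V = V_CC · (28.20 / 74.89) = 5.15 × 0.3766 = 1.939 V.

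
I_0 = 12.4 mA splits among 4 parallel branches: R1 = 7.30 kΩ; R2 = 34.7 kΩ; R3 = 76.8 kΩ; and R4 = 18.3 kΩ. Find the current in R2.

Total conductance ΣG = 1/7.30 + 1/34.7 + 1/76.8 + 1/18.3 = 0.2335 (units of 1/kΩ).
By the current-divider rule, I = I_0 · G_k/ΣG = 12.4 × 0.1234 = 1.531 mA.

I ≈ 1.53 mA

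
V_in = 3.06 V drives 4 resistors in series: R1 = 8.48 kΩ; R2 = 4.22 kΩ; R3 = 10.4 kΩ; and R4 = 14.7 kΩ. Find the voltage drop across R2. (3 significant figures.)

ΣR = 8.48 + 4.22 + 10.4 + 14.7 = 37.80 kΩ.
By the voltage-divider rule, V = 3.06 × 4.220/37.80 = 0.3416 V.

V ≈ 0.342 V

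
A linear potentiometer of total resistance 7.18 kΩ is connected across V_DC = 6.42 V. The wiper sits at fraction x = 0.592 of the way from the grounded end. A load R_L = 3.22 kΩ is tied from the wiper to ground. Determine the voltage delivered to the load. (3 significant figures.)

Split the track: R_lower = x·R_p = 4.251 kΩ, R_upper = (1−x)·R_p = 2.929 kΩ.
R_L loads the lower segment: effective lower R = 1.832 kΩ.
Loaded-divider output: V_out = 6.42 × 0.3848 = 2.470 V.

V_out ≈ 2.47 V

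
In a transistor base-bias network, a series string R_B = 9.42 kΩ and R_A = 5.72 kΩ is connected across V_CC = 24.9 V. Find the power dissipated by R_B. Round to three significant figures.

P ≈ 25.5 mW

ΣR = 15.14 kΩ → I = 24.9/15.14 = 1.645 mA.
P(R_B) = I²·R_B = (1.645)² × 9.42 = 25.48 mW.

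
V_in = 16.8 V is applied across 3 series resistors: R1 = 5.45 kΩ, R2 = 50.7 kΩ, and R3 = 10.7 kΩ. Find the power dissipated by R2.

P ≈ 3.20 mW

The common current is I = 16.8/66.85 = 0.2513 mA.
P = I²R = 0.06316 × 50.7 = 3.202 mW.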